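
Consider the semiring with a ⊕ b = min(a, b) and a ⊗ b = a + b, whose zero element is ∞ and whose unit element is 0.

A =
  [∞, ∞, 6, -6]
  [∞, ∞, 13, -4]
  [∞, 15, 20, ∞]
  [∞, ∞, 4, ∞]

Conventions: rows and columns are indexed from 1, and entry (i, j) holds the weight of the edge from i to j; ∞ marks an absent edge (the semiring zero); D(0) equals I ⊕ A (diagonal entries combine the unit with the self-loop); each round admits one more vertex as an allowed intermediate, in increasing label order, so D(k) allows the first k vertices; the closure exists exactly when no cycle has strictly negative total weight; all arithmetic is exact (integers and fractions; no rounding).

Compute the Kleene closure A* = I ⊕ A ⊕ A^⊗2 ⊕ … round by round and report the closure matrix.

D(0):
  [0, ∞, 6, -6]
  [∞, 0, 13, -4]
  [∞, 15, 0, ∞]
  [∞, ∞, 4, 0]
D(1):
  [0, ∞, 6, -6]
  [∞, 0, 13, -4]
  [∞, 15, 0, ∞]
  [∞, ∞, 4, 0]
D(2):
  [0, ∞, 6, -6]
  [∞, 0, 13, -4]
  [∞, 15, 0, 11]
  [∞, ∞, 4, 0]
D(3):
  [0, 21, 6, -6]
  [∞, 0, 13, -4]
  [∞, 15, 0, 11]
  [∞, 19, 4, 0]
D(4):
  [0, 13, -2, -6]
  [∞, 0, 0, -4]
  [∞, 15, 0, 11]
  [∞, 19, 4, 0]
Answer: A* = [[0, 13, -2, -6], [∞, 0, 0, -4], [∞, 15, 0, 11], [∞, 19, 4, 0]]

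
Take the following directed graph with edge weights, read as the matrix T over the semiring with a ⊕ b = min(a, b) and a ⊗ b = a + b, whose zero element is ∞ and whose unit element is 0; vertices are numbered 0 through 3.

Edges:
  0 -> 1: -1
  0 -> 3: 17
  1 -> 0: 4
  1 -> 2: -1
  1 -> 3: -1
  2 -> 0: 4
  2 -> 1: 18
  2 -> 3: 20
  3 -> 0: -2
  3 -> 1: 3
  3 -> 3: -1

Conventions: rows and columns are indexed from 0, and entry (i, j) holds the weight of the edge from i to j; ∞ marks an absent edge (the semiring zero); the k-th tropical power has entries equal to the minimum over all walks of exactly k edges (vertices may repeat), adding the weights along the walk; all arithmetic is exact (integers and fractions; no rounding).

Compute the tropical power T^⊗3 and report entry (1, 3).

T^⊗2:
  [3, 20, -2, -2]
  [-3, 2, ∞, -2]
  [18, 3, 17, 17]
  [-3, -3, 2, -2]
T^⊗3:
  [-4, 1, 19, -3]
  [-4, -4, 1, -3]
  [7, 17, 2, 2]
  [-4, -4, -4, -4]
Key observation: the optimum is the walk 1->3->3->3, with weight (-1) + (-1) + (-1) = -3.
Optimal value attained by: walk 1->3->3->3.
Answer: (T^⊗3)[1][3] = -3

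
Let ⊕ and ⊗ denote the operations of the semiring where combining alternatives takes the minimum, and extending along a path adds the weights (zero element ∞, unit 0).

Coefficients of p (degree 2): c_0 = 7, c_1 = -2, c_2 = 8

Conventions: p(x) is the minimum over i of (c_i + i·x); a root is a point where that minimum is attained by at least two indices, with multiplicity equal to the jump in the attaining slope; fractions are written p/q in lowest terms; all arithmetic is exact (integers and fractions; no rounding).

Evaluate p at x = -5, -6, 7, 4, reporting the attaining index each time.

p(-5) = min(7+0·(-5)=7, -2+1·(-5)=-7, 8+2·(-5)=-2) = -7 (attained by i=1)
p(-6) = min(7+0·(-6)=7, -2+1·(-6)=-8, 8+2·(-6)=-4) = -8 (attained by i=1)
p(7) = min(7+0·7=7, -2+1·7=5, 8+2·7=22) = 5 (attained by i=1)
p(4) = min(7+0·4=7, -2+1·4=2, 8+2·4=16) = 2 (attained by i=1)
Answer: p(-5) = -7; p(-6) = -8; p(7) = 5; p(4) = 2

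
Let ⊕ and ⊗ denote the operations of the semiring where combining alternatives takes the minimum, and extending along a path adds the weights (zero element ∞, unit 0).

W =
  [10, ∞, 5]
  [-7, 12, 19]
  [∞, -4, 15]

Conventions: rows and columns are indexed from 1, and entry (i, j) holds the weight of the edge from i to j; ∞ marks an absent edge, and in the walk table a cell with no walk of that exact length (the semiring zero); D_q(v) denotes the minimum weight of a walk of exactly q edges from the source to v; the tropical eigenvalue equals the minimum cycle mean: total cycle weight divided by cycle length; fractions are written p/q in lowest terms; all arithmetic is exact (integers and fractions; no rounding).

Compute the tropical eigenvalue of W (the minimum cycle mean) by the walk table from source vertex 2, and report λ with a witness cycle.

q=0: [∞, 0, ∞]
q=1: [-7, 12, 19]
q=2: [3, 15, -2]
q=3: [8, -6, 8]
Optimal cycle mean attained by: cycle 1->3->2->1, total 5 + (-4) + (-7), length 3.
Answer: λ = -2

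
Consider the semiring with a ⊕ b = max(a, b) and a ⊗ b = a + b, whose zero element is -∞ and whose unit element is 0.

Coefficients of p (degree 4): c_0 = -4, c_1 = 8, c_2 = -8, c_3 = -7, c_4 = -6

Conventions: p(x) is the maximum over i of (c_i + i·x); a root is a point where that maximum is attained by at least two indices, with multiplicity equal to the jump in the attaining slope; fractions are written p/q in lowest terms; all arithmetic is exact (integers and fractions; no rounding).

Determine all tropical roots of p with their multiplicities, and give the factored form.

hull edge (i=0, c=-4) to (i=1, c=8): slope 12, span 1
hull edge (i=1, c=8) to (i=4, c=-6): slope -14/3, span 3
Factored form: p(x) = -6 ⊗ (x ⊕ (-12)) ⊗ (x ⊕ 14/3) ⊗ (x ⊕ 14/3) ⊗ (x ⊕ 14/3)
Answer: roots = -12 (mult 1), 14/3 (mult 3)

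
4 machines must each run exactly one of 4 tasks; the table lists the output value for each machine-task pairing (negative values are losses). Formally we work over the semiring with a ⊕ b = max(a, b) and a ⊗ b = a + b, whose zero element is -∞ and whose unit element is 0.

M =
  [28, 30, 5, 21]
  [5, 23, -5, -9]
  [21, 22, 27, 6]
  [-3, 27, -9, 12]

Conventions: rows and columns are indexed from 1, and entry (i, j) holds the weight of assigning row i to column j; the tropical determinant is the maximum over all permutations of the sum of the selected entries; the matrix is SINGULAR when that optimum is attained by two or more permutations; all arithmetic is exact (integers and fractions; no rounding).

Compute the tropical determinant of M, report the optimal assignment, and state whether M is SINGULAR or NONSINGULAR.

σ = (1, 2, 3, 4): 28 + 23 + 27 + 12 = 90
σ = (1, 2, 4, 3): 28 + 23 + 6 + (-9) = 48
σ = (1, 3, 2, 4): 28 + (-5) + 22 + 12 = 57
σ = (1, 3, 4, 2): 28 + (-5) + 6 + 27 = 56
σ = (1, 4, 2, 3): 28 + (-9) + 22 + (-9) = 32
σ = (1, 4, 3, 2): 28 + (-9) + 27 + 27 = 73
σ = (2, 1, 3, 4): 30 + 5 + 27 + 12 = 74
σ = (2, 1, 4, 3): 30 + 5 + 6 + (-9) = 32
σ = (2, 3, 1, 4): 30 + (-5) + 21 + 12 = 58
σ = (2, 3, 4, 1): 30 + (-5) + 6 + (-3) = 28
σ = (2, 4, 1, 3): 30 + (-9) + 21 + (-9) = 33
σ = (2, 4, 3, 1): 30 + (-9) + 27 + (-3) = 45
σ = (3, 1, 2, 4): 5 + 5 + 22 + 12 = 44
σ = (3, 1, 4, 2): 5 + 5 + 6 + 27 = 43
σ = (3, 2, 1, 4): 5 + 23 + 21 + 12 = 61
σ = (3, 2, 4, 1): 5 + 23 + 6 + (-3) = 31
σ = (3, 4, 1, 2): 5 + (-9) + 21 + 27 = 44
σ = (3, 4, 2, 1): 5 + (-9) + 22 + (-3) = 15
σ = (4, 1, 2, 3): 21 + 5 + 22 + (-9) = 39
σ = (4, 1, 3, 2): 21 + 5 + 27 + 27 = 80
σ = (4, 2, 1, 3): 21 + 23 + 21 + (-9) = 56
σ = (4, 2, 3, 1): 21 + 23 + 27 + (-3) = 68
σ = (4, 3, 1, 2): 21 + (-5) + 21 + 27 = 64
σ = (4, 3, 2, 1): 21 + (-5) + 22 + (-3) = 35
Optimal value attained by: σ = (1, 2, 3, 4).
Answer: det⊕(M) = 90; verdict: NONSINGULAR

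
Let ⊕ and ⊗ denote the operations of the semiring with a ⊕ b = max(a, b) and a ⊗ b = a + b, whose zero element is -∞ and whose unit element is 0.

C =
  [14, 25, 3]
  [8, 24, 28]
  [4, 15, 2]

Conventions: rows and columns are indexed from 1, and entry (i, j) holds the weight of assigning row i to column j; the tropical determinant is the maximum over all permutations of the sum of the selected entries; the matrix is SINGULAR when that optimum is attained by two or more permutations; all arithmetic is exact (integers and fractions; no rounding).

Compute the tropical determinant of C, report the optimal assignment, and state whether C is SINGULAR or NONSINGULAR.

σ = (1, 2, 3): 14 + 24 + 2 = 40
σ = (1, 3, 2): 14 + 28 + 15 = 57
σ = (2, 1, 3): 25 + 8 + 2 = 35
σ = (2, 3, 1): 25 + 28 + 4 = 57
σ = (3, 1, 2): 3 + 8 + 15 = 26
σ = (3, 2, 1): 3 + 24 + 4 = 31
Optimal value attained by: σ = (1, 3, 2).
Answer: det⊕(C) = 57; verdict: SINGULAR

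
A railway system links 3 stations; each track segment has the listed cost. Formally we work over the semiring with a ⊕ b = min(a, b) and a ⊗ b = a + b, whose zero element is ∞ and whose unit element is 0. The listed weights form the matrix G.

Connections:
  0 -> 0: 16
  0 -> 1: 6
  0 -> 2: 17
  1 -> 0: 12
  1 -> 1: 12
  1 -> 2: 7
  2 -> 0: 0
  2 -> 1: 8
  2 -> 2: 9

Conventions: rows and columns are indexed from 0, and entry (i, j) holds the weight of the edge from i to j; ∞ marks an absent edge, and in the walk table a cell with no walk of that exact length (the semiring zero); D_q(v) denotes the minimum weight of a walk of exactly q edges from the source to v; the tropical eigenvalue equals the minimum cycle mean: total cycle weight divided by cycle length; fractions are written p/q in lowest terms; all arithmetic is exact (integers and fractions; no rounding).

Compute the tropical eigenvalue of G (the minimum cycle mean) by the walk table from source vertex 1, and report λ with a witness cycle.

q=0: [∞, 0, ∞]
q=1: [12, 12, 7]
q=2: [7, 15, 16]
q=3: [16, 13, 22]
Optimal cycle mean attained by: cycle 0->1->2->0, total 6 + 7 + 0, length 3.
Answer: λ = 13/3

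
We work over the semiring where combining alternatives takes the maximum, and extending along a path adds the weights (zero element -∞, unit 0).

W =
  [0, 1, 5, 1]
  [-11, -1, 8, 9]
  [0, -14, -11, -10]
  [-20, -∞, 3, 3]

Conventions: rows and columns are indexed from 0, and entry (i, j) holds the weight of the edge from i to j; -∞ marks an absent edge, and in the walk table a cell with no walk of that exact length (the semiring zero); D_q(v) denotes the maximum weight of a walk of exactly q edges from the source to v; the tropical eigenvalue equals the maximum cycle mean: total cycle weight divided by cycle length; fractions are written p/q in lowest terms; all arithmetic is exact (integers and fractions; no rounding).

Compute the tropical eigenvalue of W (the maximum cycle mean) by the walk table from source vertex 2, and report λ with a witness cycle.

q=0: [-∞, -∞, 0, -∞]
q=1: [0, -14, -11, -10]
q=2: [0, 1, 5, 1]
q=3: [5, 1, 9, 10]
q=4: [9, 6, 13, 13]
Optimal cycle mean attained by: cycle 0->1->3->2->0, total 1 + 9 + 3 + 0, length 4.
Answer: λ = 13/4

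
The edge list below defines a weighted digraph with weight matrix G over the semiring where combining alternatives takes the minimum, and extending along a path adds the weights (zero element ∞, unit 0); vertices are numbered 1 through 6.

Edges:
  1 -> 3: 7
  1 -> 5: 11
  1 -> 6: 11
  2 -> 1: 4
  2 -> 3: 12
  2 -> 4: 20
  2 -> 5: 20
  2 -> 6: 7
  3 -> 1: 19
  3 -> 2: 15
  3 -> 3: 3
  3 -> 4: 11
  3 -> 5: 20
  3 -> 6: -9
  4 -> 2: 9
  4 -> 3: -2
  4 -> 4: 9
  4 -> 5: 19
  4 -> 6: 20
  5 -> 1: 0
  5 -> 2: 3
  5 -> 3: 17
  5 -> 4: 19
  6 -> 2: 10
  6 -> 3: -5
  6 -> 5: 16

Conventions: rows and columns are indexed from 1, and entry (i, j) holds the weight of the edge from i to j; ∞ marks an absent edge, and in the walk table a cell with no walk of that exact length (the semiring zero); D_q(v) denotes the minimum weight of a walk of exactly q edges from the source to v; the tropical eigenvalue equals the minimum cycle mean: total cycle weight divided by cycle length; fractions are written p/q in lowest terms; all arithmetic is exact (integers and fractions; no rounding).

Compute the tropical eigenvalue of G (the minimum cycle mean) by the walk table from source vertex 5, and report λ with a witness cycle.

q=0: [∞, ∞, ∞, ∞, 0, ∞]
q=1: [0, 3, 17, 19, ∞, ∞]
q=2: [7, 28, 7, 23, 11, 8]
q=3: [11, 14, 3, 18, 18, -2]
q=4: [18, 8, -7, 14, 14, -6]
q=5: [12, 4, -11, 4, 10, -16]
q=6: [8, -6, -21, 0, 0, -20]
Optimal cycle mean attained by: cycle 3->6->3, total (-9) + (-5), length 2.
Answer: λ = -7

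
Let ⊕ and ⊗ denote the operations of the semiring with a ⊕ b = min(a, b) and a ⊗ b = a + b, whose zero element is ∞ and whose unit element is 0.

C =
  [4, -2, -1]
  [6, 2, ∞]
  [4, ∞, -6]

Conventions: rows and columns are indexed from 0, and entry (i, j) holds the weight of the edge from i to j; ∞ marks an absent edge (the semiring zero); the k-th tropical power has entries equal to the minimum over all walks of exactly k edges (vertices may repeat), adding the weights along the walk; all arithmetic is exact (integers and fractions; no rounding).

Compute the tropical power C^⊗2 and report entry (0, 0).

C^⊗2:
  [3, 0, -7]
  [8, 4, 5]
  [-2, 2, -12]
Key observation: the optimum is the walk 0->2->0, with weight (-1) + 4 = 3.
Optimal value attained by: walk 0->2->0.
Answer: (C^⊗2)[0][0] = 3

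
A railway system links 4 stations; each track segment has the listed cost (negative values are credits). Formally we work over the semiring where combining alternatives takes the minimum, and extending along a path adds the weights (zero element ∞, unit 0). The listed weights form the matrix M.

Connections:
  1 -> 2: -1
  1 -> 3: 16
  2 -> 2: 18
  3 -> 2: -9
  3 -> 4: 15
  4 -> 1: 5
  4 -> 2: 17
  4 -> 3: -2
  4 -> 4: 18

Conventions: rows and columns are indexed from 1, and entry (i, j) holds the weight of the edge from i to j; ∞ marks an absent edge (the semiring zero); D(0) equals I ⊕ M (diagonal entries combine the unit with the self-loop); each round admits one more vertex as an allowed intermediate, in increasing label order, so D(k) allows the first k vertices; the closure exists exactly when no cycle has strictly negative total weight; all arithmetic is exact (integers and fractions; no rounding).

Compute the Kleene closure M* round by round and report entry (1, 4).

D(0):
  [0, -1, 16, ∞]
  [∞, 0, ∞, ∞]
  [∞, -9, 0, 15]
  [5, 17, -2, 0]
D(1):
  [0, -1, 16, ∞]
  [∞, 0, ∞, ∞]
  [∞, -9, 0, 15]
  [5, 4, -2, 0]
D(2):
  [0, -1, 16, ∞]
  [∞, 0, ∞, ∞]
  [∞, -9, 0, 15]
  [5, 4, -2, 0]
D(3):
  [0, -1, 16, 31]
  [∞, 0, ∞, ∞]
  [∞, -9, 0, 15]
  [5, -11, -2, 0]
D(4):
  [0, -1, 16, 31]
  [∞, 0, ∞, ∞]
  [20, -9, 0, 15]
  [5, -11, -2, 0]
Answer: M*[1][4] = 31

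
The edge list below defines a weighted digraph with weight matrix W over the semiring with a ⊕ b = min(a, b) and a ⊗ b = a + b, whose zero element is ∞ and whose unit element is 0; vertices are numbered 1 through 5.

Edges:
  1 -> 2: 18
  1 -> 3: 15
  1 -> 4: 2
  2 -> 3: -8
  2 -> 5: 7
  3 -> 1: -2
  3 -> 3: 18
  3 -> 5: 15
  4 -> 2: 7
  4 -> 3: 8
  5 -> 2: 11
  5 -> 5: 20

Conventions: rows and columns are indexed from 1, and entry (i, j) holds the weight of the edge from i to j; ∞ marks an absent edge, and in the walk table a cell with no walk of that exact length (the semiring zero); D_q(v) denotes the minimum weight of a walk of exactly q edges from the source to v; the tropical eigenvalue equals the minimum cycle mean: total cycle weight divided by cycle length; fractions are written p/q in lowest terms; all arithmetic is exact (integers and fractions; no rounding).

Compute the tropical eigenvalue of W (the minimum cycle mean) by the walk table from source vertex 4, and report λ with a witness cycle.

q=0: [∞, ∞, ∞, 0, ∞]
q=1: [∞, 7, 8, ∞, ∞]
q=2: [6, ∞, -1, ∞, 14]
q=3: [-3, 24, 17, 8, 14]
q=4: [15, 15, 12, -1, 31]
q=5: [10, 6, 7, 17, 22]
Optimal cycle mean attained by: cycle 1->4->2->3->1, total 2 + 7 + (-8) + (-2), length 4.
Answer: λ = -1/4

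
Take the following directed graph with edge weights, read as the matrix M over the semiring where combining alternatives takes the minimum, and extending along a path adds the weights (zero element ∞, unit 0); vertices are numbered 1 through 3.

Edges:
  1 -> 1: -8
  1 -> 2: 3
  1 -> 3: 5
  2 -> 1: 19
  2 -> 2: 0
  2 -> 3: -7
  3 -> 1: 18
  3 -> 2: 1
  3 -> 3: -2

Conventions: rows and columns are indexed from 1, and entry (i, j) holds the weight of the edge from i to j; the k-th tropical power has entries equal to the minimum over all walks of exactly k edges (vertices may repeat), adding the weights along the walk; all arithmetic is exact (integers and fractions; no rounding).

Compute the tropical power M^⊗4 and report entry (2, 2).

M^⊗2:
  [-16, -5, -4]
  [11, -6, -9]
  [10, -1, -6]
M^⊗3:
  [-24, -13, -12]
  [3, -8, -13]
  [2, -5, -8]
M^⊗4:
  [-32, -21, -20]
  [-5, -12, -15]
  [-6, -7, -12]
Key observation: the optimum is the walk 2->3->2->3->2, with weight (-7) + 1 + (-7) + 1 = -12.
Optimal value attained by: walk 2->3->2->3->2.
Answer: (M^⊗4)[2][2] = -12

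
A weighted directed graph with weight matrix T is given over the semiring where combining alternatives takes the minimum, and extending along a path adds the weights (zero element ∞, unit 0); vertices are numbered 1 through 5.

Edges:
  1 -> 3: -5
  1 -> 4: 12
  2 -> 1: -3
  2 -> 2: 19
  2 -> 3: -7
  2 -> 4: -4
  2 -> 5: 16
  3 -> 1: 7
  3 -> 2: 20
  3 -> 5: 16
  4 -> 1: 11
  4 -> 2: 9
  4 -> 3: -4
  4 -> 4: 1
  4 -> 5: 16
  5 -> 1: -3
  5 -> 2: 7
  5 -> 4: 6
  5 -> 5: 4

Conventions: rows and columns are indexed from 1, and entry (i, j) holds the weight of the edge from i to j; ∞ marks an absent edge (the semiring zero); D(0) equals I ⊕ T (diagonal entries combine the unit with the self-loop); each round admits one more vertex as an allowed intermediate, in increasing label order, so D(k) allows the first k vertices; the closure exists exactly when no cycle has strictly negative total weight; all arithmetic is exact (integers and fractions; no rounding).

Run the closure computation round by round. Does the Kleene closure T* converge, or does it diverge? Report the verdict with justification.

D(0):
  [0, ∞, -5, 12, ∞]
  [-3, 0, -7, -4, 16]
  [7, 20, 0, ∞, 16]
  [11, 9, -4, 0, 16]
  [-3, 7, ∞, 6, 0]
D(1):
  [0, ∞, -5, 12, ∞]
  [-3, 0, -8, -4, 16]
  [7, 20, 0, 19, 16]
  [11, 9, -4, 0, 16]
  [-3, 7, -8, 6, 0]
D(2):
  [0, ∞, -5, 12, ∞]
  [-3, 0, -8, -4, 16]
  [7, 20, 0, 16, 16]
  [6, 9, -4, 0, 16]
  [-3, 7, -8, 3, 0]
D(3):
  [0, 15, -5, 11, 11]
  [-3, 0, -8, -4, 8]
  [7, 20, 0, 16, 16]
  [3, 9, -4, 0, 12]
  [-3, 7, -8, 3, 0]
D(4):
  [0, 15, -5, 11, 11]
  [-3, 0, -8, -4, 8]
  [7, 20, 0, 16, 16]
  [3, 9, -4, 0, 12]
  [-3, 7, -8, 3, 0]
D(5):
  [0, 15, -5, 11, 11]
  [-3, 0, -8, -4, 8]
  [7, 20, 0, 16, 16]
  [3, 9, -4, 0, 12]
  [-3, 7, -8, 3, 0]
Key observation: every diagonal entry stays at the unit through all rounds, so no improving cycle exists.
Answer: CONVERGES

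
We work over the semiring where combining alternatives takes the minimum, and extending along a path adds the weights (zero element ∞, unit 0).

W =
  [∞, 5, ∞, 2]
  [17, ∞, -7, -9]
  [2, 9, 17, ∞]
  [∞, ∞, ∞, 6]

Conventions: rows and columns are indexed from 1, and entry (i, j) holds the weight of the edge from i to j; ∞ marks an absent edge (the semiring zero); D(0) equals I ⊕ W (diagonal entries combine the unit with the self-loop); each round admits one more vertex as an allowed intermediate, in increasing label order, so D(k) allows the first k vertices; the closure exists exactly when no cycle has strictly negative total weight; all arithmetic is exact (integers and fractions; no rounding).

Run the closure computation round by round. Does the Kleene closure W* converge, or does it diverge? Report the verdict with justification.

D(0):
  [0, 5, ∞, 2]
  [17, 0, -7, -9]
  [2, 9, 0, ∞]
  [∞, ∞, ∞, 0]
D(1):
  [0, 5, ∞, 2]
  [17, 0, -7, -9]
  [2, 7, 0, 4]
  [∞, ∞, ∞, 0]
D(2):
  [0, 5, -2, -4]
  [17, 0, -7, -9]
  [2, 7, 0, -2]
  [∞, ∞, ∞, 0]
D(3):
  [0, 5, -2, -4]
  [-5, 0, -7, -9]
  [2, 7, 0, -2]
  [∞, ∞, ∞, 0]
D(4):
  [0, 5, -2, -4]
  [-5, 0, -7, -9]
  [2, 7, 0, -2]
  [∞, ∞, ∞, 0]
Key observation: every diagonal entry stays at the unit through all rounds, so no improving cycle exists.
Answer: CONVERGES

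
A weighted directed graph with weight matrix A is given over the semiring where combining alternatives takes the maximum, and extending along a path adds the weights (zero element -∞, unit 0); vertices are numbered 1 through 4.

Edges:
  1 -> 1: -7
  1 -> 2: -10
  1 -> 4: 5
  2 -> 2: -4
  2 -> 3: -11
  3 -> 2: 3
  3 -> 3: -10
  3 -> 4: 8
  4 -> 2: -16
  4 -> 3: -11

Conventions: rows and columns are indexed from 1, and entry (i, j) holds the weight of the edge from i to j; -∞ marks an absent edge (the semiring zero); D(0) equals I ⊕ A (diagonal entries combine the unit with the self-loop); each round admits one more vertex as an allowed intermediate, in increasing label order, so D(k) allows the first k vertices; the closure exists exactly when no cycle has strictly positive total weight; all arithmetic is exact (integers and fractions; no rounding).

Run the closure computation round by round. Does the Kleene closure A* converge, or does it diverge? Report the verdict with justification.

D(0):
  [0, -10, -∞, 5]
  [-∞, 0, -11, -∞]
  [-∞, 3, 0, 8]
  [-∞, -16, -11, 0]
D(1):
  [0, -10, -∞, 5]
  [-∞, 0, -11, -∞]
  [-∞, 3, 0, 8]
  [-∞, -16, -11, 0]
D(2):
  [0, -10, -21, 5]
  [-∞, 0, -11, -∞]
  [-∞, 3, 0, 8]
  [-∞, -16, -11, 0]
D(3):
  [0, -10, -21, 5]
  [-∞, 0, -11, -3]
  [-∞, 3, 0, 8]
  [-∞, -8, -11, 0]
D(4):
  [0, -3, -6, 5]
  [-∞, 0, -11, -3]
  [-∞, 3, 0, 8]
  [-∞, -8, -11, 0]
Key observation: every diagonal entry stays at the unit through all rounds, so no improving cycle exists.
Answer: CONVERGES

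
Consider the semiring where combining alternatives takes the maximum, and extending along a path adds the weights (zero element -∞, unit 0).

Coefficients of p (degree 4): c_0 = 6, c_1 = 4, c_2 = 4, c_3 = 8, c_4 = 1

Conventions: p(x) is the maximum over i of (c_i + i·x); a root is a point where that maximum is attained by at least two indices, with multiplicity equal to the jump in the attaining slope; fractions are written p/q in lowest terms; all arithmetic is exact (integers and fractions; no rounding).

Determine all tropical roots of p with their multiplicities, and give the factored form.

hull edge (i=0, c=6) to (i=3, c=8): slope 2/3, span 3
hull edge (i=3, c=8) to (i=4, c=1): slope -7, span 1
Factored form: p(x) = 1 ⊗ (x ⊕ (-2/3)) ⊗ (x ⊕ (-2/3)) ⊗ (x ⊕ (-2/3)) ⊗ (x ⊕ 7)
Answer: roots = -2/3 (mult 3), 7 (mult 1)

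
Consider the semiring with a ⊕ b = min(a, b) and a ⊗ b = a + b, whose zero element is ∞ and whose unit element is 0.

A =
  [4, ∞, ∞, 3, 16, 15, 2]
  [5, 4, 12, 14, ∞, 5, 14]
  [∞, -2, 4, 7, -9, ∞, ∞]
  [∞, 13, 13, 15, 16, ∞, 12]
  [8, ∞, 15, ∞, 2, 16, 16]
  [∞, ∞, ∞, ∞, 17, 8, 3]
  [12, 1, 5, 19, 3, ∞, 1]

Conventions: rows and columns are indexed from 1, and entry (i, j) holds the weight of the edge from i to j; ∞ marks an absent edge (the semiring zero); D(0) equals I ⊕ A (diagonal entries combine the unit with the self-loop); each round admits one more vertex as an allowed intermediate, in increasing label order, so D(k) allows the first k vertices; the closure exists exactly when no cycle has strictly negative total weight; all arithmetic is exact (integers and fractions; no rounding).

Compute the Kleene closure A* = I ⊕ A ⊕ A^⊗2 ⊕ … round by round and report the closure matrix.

D(0):
  [0, ∞, ∞, 3, 16, 15, 2]
  [5, 0, 12, 14, ∞, 5, 14]
  [∞, -2, 0, 7, -9, ∞, ∞]
  [∞, 13, 13, 0, 16, ∞, 12]
  [8, ∞, 15, ∞, 0, 16, 16]
  [∞, ∞, ∞, ∞, 17, 0, 3]
  [12, 1, 5, 19, 3, ∞, 0]
D(1):
  [0, ∞, ∞, 3, 16, 15, 2]
  [5, 0, 12, 8, 21, 5, 7]
  [∞, -2, 0, 7, -9, ∞, ∞]
  [∞, 13, 13, 0, 16, ∞, 12]
  [8, ∞, 15, 11, 0, 16, 10]
  [∞, ∞, ∞, ∞, 17, 0, 3]
  [12, 1, 5, 15, 3, 27, 0]
D(2):
  [0, ∞, ∞, 3, 16, 15, 2]
  [5, 0, 12, 8, 21, 5, 7]
  [3, -2, 0, 6, -9, 3, 5]
  [18, 13, 13, 0, 16, 18, 12]
  [8, ∞, 15, 11, 0, 16, 10]
  [∞, ∞, ∞, ∞, 17, 0, 3]
  [6, 1, 5, 9, 3, 6, 0]
D(3):
  [0, ∞, ∞, 3, 16, 15, 2]
  [5, 0, 12, 8, 3, 5, 7]
  [3, -2, 0, 6, -9, 3, 5]
  [16, 11, 13, 0, 4, 16, 12]
  [8, 13, 15, 11, 0, 16, 10]
  [∞, ∞, ∞, ∞, 17, 0, 3]
  [6, 1, 5, 9, -4, 6, 0]
D(4):
  [0, 14, 16, 3, 7, 15, 2]
  [5, 0, 12, 8, 3, 5, 7]
  [3, -2, 0, 6, -9, 3, 5]
  [16, 11, 13, 0, 4, 16, 12]
  [8, 13, 15, 11, 0, 16, 10]
  [∞, ∞, ∞, ∞, 17, 0, 3]
  [6, 1, 5, 9, -4, 6, 0]
D(5):
  [0, 14, 16, 3, 7, 15, 2]
  [5, 0, 12, 8, 3, 5, 7]
  [-1, -2, 0, 2, -9, 3, 1]
  [12, 11, 13, 0, 4, 16, 12]
  [8, 13, 15, 11, 0, 16, 10]
  [25, 30, 32, 28, 17, 0, 3]
  [4, 1, 5, 7, -4, 6, 0]
D(6):
  [0, 14, 16, 3, 7, 15, 2]
  [5, 0, 12, 8, 3, 5, 7]
  [-1, -2, 0, 2, -9, 3, 1]
  [12, 11, 13, 0, 4, 16, 12]
  [8, 13, 15, 11, 0, 16, 10]
  [25, 30, 32, 28, 17, 0, 3]
  [4, 1, 5, 7, -4, 6, 0]
D(7):
  [0, 3, 7, 3, -2, 8, 2]
  [5, 0, 12, 8, 3, 5, 7]
  [-1, -2, 0, 2, -9, 3, 1]
  [12, 11, 13, 0, 4, 16, 12]
  [8, 11, 15, 11, 0, 16, 10]
  [7, 4, 8, 10, -1, 0, 3]
  [4, 1, 5, 7, -4, 6, 0]
Answer: A* = [[0, 3, 7, 3, -2, 8, 2], [5, 0, 12, 8, 3, 5, 7], [-1, -2, 0, 2, -9, 3, 1], [12, 11, 13, 0, 4, 16, 12], [8, 11, 15, 11, 0, 16, 10], [7, 4, 8, 10, -1, 0, 3], [4, 1, 5, 7, -4, 6, 0]]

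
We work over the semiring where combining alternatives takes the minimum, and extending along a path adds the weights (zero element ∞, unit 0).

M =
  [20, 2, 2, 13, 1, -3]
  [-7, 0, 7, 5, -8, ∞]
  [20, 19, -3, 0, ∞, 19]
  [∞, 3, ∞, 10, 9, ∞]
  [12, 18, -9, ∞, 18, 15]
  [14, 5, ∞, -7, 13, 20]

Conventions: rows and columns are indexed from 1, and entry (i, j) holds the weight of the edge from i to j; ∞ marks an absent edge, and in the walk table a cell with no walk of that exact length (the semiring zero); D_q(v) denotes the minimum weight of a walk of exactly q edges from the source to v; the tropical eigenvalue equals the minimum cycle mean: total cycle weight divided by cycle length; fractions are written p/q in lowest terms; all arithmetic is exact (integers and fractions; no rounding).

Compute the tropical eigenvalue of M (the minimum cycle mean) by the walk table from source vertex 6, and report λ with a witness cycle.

q=0: [∞, ∞, ∞, ∞, ∞, 0]
q=1: [14, 5, ∞, -7, 13, 20]
q=2: [-2, -4, 4, 3, -3, 11]
q=3: [-11, -4, -12, 1, -12, -5]
q=4: [-11, -9, -21, -12, -12, -14]
q=5: [-16, -9, -24, -21, -17, -14]
q=6: [-16, -18, -27, -24, -17, -19]
Optimal cycle mean attained by: cycle 1->6->4->2->1, total (-3) + (-7) + 3 + (-7), length 4.
Answer: λ = -7/2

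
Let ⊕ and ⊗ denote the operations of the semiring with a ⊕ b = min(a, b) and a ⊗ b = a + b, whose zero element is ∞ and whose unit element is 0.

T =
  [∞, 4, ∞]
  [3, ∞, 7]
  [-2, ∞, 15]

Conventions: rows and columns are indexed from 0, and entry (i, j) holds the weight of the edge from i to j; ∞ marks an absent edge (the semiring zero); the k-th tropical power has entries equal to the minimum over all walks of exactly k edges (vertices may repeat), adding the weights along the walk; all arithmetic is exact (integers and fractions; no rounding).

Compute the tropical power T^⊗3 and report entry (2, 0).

T^⊗2:
  [7, ∞, 11]
  [5, 7, 22]
  [13, 2, 30]
T^⊗3:
  [9, 11, 26]
  [10, 9, 14]
  [5, 17, 9]
Key observation: the optimum is the walk 2->0->1->0, with weight (-2) + 4 + 3 = 5.
Optimal value attained by: walk 2->0->1->0.
Answer: (T^⊗3)[2][0] = 5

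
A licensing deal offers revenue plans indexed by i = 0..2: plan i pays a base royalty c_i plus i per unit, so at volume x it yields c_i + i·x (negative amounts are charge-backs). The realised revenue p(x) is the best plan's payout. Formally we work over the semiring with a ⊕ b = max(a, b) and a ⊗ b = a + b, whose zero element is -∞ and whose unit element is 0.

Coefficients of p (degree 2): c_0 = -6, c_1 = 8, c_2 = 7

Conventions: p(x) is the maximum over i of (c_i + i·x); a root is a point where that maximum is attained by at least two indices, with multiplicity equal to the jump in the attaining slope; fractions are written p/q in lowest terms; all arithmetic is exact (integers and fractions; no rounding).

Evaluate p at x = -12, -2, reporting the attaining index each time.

p(-12) = max(-6+0·(-12)=-6, 8+1·(-12)=-4, 7+2·(-12)=-17) = -4 (attained by i=1)
p(-2) = max(-6+0·(-2)=-6, 8+1·(-2)=6, 7+2·(-2)=3) = 6 (attained by i=1)
Answer: p(-12) = -4; p(-2) = 6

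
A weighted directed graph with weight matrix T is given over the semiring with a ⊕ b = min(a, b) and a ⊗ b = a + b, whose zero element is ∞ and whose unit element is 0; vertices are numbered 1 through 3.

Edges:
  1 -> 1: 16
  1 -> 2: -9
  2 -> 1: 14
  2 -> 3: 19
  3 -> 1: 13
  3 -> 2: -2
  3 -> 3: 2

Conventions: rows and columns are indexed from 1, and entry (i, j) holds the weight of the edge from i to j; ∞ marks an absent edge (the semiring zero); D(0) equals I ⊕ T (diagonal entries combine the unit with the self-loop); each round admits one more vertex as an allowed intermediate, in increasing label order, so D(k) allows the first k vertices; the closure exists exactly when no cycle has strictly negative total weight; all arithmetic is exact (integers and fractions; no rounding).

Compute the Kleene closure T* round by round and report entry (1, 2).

D(0):
  [0, -9, ∞]
  [14, 0, 19]
  [13, -2, 0]
D(1):
  [0, -9, ∞]
  [14, 0, 19]
  [13, -2, 0]
D(2):
  [0, -9, 10]
  [14, 0, 19]
  [12, -2, 0]
D(3):
  [0, -9, 10]
  [14, 0, 19]
  [12, -2, 0]
Answer: T*[1][2] = -9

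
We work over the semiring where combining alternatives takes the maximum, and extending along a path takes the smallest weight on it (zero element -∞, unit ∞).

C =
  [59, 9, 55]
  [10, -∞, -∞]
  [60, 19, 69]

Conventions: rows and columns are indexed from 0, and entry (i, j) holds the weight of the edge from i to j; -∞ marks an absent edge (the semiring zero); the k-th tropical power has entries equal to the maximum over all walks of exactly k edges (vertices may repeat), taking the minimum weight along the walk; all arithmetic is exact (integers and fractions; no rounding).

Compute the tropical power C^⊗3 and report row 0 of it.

C^⊗2:
  [59, 19, 55]
  [10, 9, 10]
  [60, 19, 69]
C^⊗3:
  [59, 19, 55]
  [10, 10, 10]
  [60, 19, 69]
Answer: row 0 of C^⊗3 = [59, 19, 55]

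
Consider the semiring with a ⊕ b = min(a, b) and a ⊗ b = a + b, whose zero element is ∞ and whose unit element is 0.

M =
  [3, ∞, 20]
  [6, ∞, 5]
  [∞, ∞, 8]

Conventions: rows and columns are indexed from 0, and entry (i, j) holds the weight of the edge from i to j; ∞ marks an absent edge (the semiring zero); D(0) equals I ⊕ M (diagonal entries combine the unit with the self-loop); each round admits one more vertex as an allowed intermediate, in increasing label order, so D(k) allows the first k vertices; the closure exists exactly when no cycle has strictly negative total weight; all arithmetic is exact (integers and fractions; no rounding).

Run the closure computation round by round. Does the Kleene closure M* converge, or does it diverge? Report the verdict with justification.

D(0):
  [0, ∞, 20]
  [6, 0, 5]
  [∞, ∞, 0]
D(1):
  [0, ∞, 20]
  [6, 0, 5]
  [∞, ∞, 0]
D(2):
  [0, ∞, 20]
  [6, 0, 5]
  [∞, ∞, 0]
D(3):
  [0, ∞, 20]
  [6, 0, 5]
  [∞, ∞, 0]
Key observation: every diagonal entry stays at the unit through all rounds, so no improving cycle exists.
Answer: CONVERGES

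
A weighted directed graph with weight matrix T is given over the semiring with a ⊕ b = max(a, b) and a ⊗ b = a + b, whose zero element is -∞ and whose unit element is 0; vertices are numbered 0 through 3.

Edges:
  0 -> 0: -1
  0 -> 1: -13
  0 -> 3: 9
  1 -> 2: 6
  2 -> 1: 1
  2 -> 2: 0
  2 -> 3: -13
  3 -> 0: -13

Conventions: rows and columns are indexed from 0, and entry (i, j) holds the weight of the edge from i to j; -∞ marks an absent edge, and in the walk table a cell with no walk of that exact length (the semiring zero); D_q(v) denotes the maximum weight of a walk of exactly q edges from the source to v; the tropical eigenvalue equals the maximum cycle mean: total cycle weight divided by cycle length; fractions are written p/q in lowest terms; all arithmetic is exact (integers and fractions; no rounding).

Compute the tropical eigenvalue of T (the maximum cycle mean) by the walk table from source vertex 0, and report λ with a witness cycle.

q=0: [0, -∞, -∞, -∞]
q=1: [-1, -13, -∞, 9]
q=2: [-2, -14, -7, 8]
q=3: [-3, -6, -7, 7]
q=4: [-4, -6, 0, 6]
Optimal cycle mean attained by: cycle 1->2->1, total 6 + 1, length 2.
Answer: λ = 7/2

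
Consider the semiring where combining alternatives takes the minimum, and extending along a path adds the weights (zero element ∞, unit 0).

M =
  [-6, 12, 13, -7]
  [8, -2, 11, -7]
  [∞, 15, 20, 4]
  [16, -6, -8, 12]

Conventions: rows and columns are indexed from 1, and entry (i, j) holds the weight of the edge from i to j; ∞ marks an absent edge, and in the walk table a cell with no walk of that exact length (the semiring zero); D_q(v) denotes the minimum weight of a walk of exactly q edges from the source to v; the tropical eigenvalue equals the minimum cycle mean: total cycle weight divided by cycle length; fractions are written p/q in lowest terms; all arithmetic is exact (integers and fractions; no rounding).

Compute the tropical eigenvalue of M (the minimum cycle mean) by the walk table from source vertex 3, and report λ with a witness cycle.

q=0: [∞, ∞, 0, ∞]
q=1: [∞, 15, 20, 4]
q=2: [20, -2, -4, 8]
q=3: [6, -4, 0, -9]
q=4: [0, -15, -17, -11]
Optimal cycle mean attained by: cycle 2->4->2, total (-7) + (-6), length 2.
Answer: λ = -13/2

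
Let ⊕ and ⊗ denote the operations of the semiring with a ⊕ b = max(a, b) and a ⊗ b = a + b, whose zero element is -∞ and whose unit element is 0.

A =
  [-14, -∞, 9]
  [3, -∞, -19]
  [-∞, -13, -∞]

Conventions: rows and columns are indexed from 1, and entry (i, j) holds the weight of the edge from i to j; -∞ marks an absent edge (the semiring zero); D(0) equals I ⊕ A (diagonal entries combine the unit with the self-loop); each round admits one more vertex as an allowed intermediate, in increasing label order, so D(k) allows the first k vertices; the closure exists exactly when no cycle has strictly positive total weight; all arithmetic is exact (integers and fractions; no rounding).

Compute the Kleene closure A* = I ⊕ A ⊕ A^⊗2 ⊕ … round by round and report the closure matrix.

D(0):
  [0, -∞, 9]
  [3, 0, -19]
  [-∞, -13, 0]
D(1):
  [0, -∞, 9]
  [3, 0, 12]
  [-∞, -13, 0]
D(2):
  [0, -∞, 9]
  [3, 0, 12]
  [-10, -13, 0]
D(3):
  [0, -4, 9]
  [3, 0, 12]
  [-10, -13, 0]
Answer: A* = [[0, -4, 9], [3, 0, 12], [-10, -13, 0]]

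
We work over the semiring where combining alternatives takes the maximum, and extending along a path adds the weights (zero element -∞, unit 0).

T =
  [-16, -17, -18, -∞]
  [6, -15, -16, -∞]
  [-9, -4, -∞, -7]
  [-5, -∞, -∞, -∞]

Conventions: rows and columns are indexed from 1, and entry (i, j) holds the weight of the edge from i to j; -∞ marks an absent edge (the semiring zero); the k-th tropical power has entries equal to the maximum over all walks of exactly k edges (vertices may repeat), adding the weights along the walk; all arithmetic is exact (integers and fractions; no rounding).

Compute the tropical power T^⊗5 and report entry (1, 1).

T^⊗2:
  [-11, -22, -33, -25]
  [-9, -11, -12, -23]
  [2, -19, -20, -∞]
  [-21, -22, -23, -∞]
T^⊗3:
  [-16, -28, -29, -40]
  [-5, -16, -27, -19]
  [-13, -15, -16, -27]
  [-16, -27, -38, -30]
T^⊗4:
  [-22, -33, -34, -36]
  [-10, -22, -23, -34]
  [-9, -20, -31, -23]
  [-21, -33, -34, -45]
T^⊗5:
  [-27, -38, -40, -41]
  [-16, -27, -28, -30]
  [-14, -26, -27, -38]
  [-27, -38, -39, -41]
Key observation: the optimum is the walk 1->2->1->3->2->1, with weight (-17) + 6 + (-18) + (-4) + 6 = -27.
Optimal value attained by: walk 1->2->1->3->2->1.
Answer: (T^⊗5)[1][1] = -27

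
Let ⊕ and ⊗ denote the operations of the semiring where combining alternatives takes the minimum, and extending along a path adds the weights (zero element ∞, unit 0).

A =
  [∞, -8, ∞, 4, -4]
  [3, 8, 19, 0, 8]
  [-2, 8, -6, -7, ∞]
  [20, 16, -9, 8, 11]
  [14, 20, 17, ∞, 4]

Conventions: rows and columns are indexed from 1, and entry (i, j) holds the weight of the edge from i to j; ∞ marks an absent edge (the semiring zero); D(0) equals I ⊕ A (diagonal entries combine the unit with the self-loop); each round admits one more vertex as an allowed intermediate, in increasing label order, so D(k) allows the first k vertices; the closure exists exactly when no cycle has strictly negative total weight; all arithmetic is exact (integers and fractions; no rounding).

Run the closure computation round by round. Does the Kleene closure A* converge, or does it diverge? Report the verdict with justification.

Detection: at round 0, diagonal entry (3, 3) turns strictly negative.
Key observation: the cycle 3->3 has total weight (-6), which is strictly negative.
Answer: DIVERGES — negative cycle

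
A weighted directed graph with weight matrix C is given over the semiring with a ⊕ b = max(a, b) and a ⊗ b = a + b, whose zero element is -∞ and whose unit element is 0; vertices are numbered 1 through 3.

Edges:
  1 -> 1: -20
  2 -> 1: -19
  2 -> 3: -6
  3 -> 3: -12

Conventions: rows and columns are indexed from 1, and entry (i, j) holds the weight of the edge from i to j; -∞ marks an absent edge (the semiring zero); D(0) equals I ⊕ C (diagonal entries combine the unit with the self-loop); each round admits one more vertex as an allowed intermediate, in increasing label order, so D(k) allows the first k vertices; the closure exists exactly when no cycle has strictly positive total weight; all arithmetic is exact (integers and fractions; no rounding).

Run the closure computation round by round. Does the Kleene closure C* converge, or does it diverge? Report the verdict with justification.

D(0):
  [0, -∞, -∞]
  [-19, 0, -6]
  [-∞, -∞, 0]
D(1):
  [0, -∞, -∞]
  [-19, 0, -6]
  [-∞, -∞, 0]
D(2):
  [0, -∞, -∞]
  [-19, 0, -6]
  [-∞, -∞, 0]
D(3):
  [0, -∞, -∞]
  [-19, 0, -6]
  [-∞, -∞, 0]
Key observation: every diagonal entry stays at the unit through all rounds, so no improving cycle exists.
Answer: CONVERGES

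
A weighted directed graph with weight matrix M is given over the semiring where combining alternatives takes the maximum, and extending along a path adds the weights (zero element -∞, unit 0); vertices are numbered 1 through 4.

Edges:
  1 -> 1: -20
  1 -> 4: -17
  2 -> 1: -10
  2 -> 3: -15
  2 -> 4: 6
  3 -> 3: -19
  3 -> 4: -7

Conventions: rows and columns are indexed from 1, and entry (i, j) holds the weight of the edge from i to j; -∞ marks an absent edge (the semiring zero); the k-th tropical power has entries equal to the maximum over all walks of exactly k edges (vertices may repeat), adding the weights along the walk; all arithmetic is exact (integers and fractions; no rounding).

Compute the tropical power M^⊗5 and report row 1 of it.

M^⊗2:
  [-40, -∞, -∞, -37]
  [-30, -∞, -34, -22]
  [-∞, -∞, -38, -26]
  [-∞, -∞, -∞, -∞]
M^⊗3:
  [-60, -∞, -∞, -57]
  [-50, -∞, -53, -41]
  [-∞, -∞, -57, -45]
  [-∞, -∞, -∞, -∞]
M^⊗4:
  [-80, -∞, -∞, -77]
  [-70, -∞, -72, -60]
  [-∞, -∞, -76, -64]
  [-∞, -∞, -∞, -∞]
M^⊗5:
  [-100, -∞, -∞, -97]
  [-90, -∞, -91, -79]
  [-∞, -∞, -95, -83]
  [-∞, -∞, -∞, -∞]
Answer: row 1 of M^⊗5 = [-100, -∞, -∞, -97]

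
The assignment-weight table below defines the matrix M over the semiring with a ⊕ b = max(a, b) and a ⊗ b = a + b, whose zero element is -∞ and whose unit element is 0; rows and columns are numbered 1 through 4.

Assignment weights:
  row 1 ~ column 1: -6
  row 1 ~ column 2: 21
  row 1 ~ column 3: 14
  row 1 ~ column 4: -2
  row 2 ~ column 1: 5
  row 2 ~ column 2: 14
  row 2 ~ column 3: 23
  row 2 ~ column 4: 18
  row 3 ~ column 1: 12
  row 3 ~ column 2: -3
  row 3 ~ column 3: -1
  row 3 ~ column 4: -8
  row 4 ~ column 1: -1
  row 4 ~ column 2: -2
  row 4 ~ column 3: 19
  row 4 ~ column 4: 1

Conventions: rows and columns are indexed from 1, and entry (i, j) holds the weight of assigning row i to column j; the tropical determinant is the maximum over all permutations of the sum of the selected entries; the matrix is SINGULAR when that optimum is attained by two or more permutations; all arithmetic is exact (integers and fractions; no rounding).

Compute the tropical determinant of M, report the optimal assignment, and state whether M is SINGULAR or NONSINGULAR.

σ = (1, 2, 3, 4): (-6) + 14 + (-1) + 1 = 8
σ = (1, 2, 4, 3): (-6) + 14 + (-8) + 19 = 19
σ = (1, 3, 2, 4): (-6) + 23 + (-3) + 1 = 15
σ = (1, 3, 4, 2): (-6) + 23 + (-8) + (-2) = 7
σ = (1, 4, 2, 3): (-6) + 18 + (-3) + 19 = 28
σ = (1, 4, 3, 2): (-6) + 18 + (-1) + (-2) = 9
σ = (2, 1, 3, 4): 21 + 5 + (-1) + 1 = 26
σ = (2, 1, 4, 3): 21 + 5 + (-8) + 19 = 37
σ = (2, 3, 1, 4): 21 + 23 + 12 + 1 = 57
σ = (2, 3, 4, 1): 21 + 23 + (-8) + (-1) = 35
σ = (2, 4, 1, 3): 21 + 18 + 12 + 19 = 70
σ = (2, 4, 3, 1): 21 + 18 + (-1) + (-1) = 37
σ = (3, 1, 2, 4): 14 + 5 + (-3) + 1 = 17
σ = (3, 1, 4, 2): 14 + 5 + (-8) + (-2) = 9
σ = (3, 2, 1, 4): 14 + 14 + 12 + 1 = 41
σ = (3, 2, 4, 1): 14 + 14 + (-8) + (-1) = 19
σ = (3, 4, 1, 2): 14 + 18 + 12 + (-2) = 42
σ = (3, 4, 2, 1): 14 + 18 + (-3) + (-1) = 28
σ = (4, 1, 2, 3): (-2) + 5 + (-3) + 19 = 19
σ = (4, 1, 3, 2): (-2) + 5 + (-1) + (-2) = 0
σ = (4, 2, 1, 3): (-2) + 14 + 12 + 19 = 43
σ = (4, 2, 3, 1): (-2) + 14 + (-1) + (-1) = 10
σ = (4, 3, 1, 2): (-2) + 23 + 12 + (-2) = 31
σ = (4, 3, 2, 1): (-2) + 23 + (-3) + (-1) = 17
Optimal value attained by: σ = (2, 4, 1, 3).
Answer: det⊕(M) = 70; verdict: NONSINGULAR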